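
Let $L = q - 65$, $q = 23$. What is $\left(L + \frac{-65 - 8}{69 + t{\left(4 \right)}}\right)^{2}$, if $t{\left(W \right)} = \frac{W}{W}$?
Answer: $\frac{9078169}{4900} \approx 1852.7$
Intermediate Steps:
$L = -42$ ($L = 23 - 65 = -42$)
$t{\left(W \right)} = 1$
$\left(L + \frac{-65 - 8}{69 + t{\left(4 \right)}}\right)^{2} = \left(-42 + \frac{-65 - 8}{69 + 1}\right)^{2} = \left(-42 - \frac{73}{70}\right)^{2} = \left(- \frac{3013}{70}\right)^{2} = \frac{9078169}{4900}$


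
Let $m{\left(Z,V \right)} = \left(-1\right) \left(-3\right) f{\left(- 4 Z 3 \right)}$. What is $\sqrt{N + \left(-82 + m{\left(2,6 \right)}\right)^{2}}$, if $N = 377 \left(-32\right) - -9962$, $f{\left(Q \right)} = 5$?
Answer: $\sqrt{2387} \approx 48.857$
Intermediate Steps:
$m{\left(Z,V \right)} = 15$ ($m{\left(Z,V \right)} = \left(-1\right) \left(-3\right) 5 = 3 \cdot 5 = 15$)
$N = -2102$ ($N = -12064 + 9962 = -2102$)
$\sqrt{N + \left(-82 + m{\left(2,6 \right)}\right)^{2}} = \sqrt{-2102 + \left(-82 + 15\right)^{2}} = \sqrt{-2102 + \left(-67\right)^{2}} = \sqrt{-2102 + 4489} = \sqrt{2387}$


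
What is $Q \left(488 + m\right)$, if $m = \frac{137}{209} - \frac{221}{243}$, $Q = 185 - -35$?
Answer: $\frac{495423160}{4617} \approx 1.073 \cdot 10^{5}$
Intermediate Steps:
$Q = 220$ ($Q = 185 + 35 = 220$)
$m = - \frac{12898}{50787}$ ($m = 137 \cdot \frac{1}{209} - \frac{221}{243} = \frac{137}{209} - \frac{221}{243} = - \frac{12898}{50787} \approx -0.25396$)
$Q \left(488 + m\right) = 220 \left(488 - \frac{12898}{50787}\right) = 220 \cdot \frac{24771158}{50787} = \frac{495423160}{4617}$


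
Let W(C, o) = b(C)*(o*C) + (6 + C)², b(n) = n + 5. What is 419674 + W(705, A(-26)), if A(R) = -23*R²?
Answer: -7781626205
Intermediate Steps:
b(n) = 5 + n
W(C, o) = (6 + C)² + C*o*(5 + C) (W(C, o) = (5 + C)*(o*C) + (6 + C)² = (5 + C)*(C*o) + (6 + C)² = C*o*(5 + C) + (6 + C)² = (6 + C)² + C*o*(5 + C))
419674 + W(705, A(-26)) = 419674 + ((6 + 705)² + 705*(-23*(-26)²)*(5 + 705)) = 419674 + (711² + 705*(-23*676)*710) = 419674 + (505521 + 705*(-15548)*710) = 419674 + (505521 - 7782551400) = 419674 - 7782045879 = -7781626205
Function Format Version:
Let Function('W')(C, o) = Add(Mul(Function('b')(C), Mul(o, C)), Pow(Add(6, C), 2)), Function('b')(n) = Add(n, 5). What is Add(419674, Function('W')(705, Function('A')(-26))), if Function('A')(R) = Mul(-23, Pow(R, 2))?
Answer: -7781626205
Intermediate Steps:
Function('b')(n) = Add(5, n)
Function('W')(C, o) = Add(Pow(Add(6, C), 2), Mul(C, o, Add(5, C))) (Function('W')(C, o) = Add(Mul(Add(5, C), Mul(o, C)), Pow(Add(6, C), 2)) = Add(Mul(Add(5, C), Mul(C, o)), Pow(Add(6, C), 2)) = Add(Mul(C, o, Add(5, C)), Pow(Add(6, C), 2)) = Add(Pow(Add(6, C), 2), Mul(C, o, Add(5, C))))
Add(419674, Function('W')(705, Function('A')(-26))) = Add(419674, Add(Pow(Add(6, 705), 2), Mul(705, Mul(-23, Pow(-26, 2)), Add(5, 705)))) = Add(419674, Add(Pow(711, 2), Mul(705, Mul(-23, 676), 710))) = Add(419674, Add(505521, Mul(705, -15548, 710))) = Add(419674, Add(505521, -7782551400)) = Add(419674, -7782045879) = -7781626205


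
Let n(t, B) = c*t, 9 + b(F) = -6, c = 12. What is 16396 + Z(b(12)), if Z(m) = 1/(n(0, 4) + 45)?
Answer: 737821/45 ≈ 16396.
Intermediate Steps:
b(F) = -15 (b(F) = -9 - 6 = -15)
n(t, B) = 12*t
Z(m) = 1/45 (Z(m) = 1/(12*0 + 45) = 1/(0 + 45) = 1/45)
16396 + Z(b(12)) = 16396 + 1/45 = 737821/45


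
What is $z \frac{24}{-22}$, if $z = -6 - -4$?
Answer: $\frac{24}{11} \approx 2.1818$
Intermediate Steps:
$z = -2$ ($z = -6 + 4 = -2$)
$z \frac{24}{-22} = - 2 \frac{24}{-22} = - 2 \cdot 24 \left(- \frac{1}{22}\right) = \left(-2\right) \left(- \frac{12}{11}\right) = \frac{24}{11}$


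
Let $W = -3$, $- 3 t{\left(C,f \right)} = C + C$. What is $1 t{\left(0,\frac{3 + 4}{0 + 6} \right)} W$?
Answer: $0$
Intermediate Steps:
$t{\left(C,f \right)} = - \frac{2 C}{3}$ ($t{\left(C,f \right)} = - \frac{C + C}{3} = - \frac{2 C}{3}$)
$1 t{\left(0,\frac{3 + 4}{0 + 6} \right)} W = 1 \left(\left(- \frac{2}{3}\right) 0\right) \left(-3\right) = 1 \cdot 0 \left(-3\right) = 0 \left(-3\right) = 0$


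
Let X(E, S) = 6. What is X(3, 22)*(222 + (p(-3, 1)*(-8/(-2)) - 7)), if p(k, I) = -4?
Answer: 1194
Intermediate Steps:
X(3, 22)*(222 + (p(-3, 1)*(-8/(-2)) - 7)) = 6*(222 + (-(-32)/(-2) - 7)) = 6*(222 + (-(-32)*(-1)/2 - 7)) = 6*(222 + (-4*4 - 7)) = 6*(222 + (-16 - 7)) = 6*(222 - 23) = 6*199 = 1194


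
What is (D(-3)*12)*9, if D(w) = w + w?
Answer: -648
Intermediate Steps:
D(w) = 2*w
(D(-3)*12)*9 = ((2*(-3))*12)*9 = -6*12*9 = -72*9 = -648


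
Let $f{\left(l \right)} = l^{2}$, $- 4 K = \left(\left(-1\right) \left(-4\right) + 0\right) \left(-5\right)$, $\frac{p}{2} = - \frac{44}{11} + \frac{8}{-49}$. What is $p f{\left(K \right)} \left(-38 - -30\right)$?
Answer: $\frac{81600}{49} \approx 1665.3$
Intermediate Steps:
$p = - \frac{408}{49}$ ($p = 2 \left(- \frac{44}{11} + \frac{8}{-49}\right) = 2 \left(\left(-44\right) \frac{1}{11} + 8 \left(- \frac{1}{49}\right)\right) = 2 \left(-4 - \frac{8}{49}\right) = 2 \left(- \frac{204}{49}\right) = - \frac{408}{49} \approx -8.3265$)
$K = 5$ ($K = - \frac{\left(\left(-1\right) \left(-4\right) + 0\right) \left(-5\right)}{4} = - \frac{\left(4 + 0\right) \left(-5\right)}{4} = - \frac{4 \left(-5\right)}{4} = \left(- \frac{1}{4}\right) \left(-20\right) = 5$)
$p f{\left(K \right)} \left(-38 - -30\right) = - \frac{408 \cdot 5^{2}}{49} \left(-38 - -30\right) = \left(- \frac{408}{49}\right) 25 \left(-38 + 30\right) = \left(- \frac{10200}{49}\right) \left(-8\right) = \frac{81600}{49}$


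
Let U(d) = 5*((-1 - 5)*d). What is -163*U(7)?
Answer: 34230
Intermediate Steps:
U(d) = -30*d (U(d) = 5*(-6*d) = -30*d)
-163*U(7) = -(-4890)*7 = -163*(-210) = 34230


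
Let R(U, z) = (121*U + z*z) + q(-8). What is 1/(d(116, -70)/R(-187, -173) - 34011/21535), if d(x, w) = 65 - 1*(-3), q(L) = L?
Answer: -78538145/123305927 ≈ -0.63694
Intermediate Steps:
d(x, w) = 68 (d(x, w) = 65 + 3 = 68)
R(U, z) = -8 + z² + 121*U (R(U, z) = (121*U + z*z) - 8 = (121*U + z²) - 8 = (z² + 121*U) - 8 = -8 + z² + 121*U)
1/(d(116, -70)/R(-187, -173) - 34011/21535) = 1/(68/(-8 + (-173)² + 121*(-187)) - 34011/21535) = 1/(68/(-8 + 29929 - 22627) - 34011*1/21535) = 1/(68/7294 - 34011/21535) = 1/(68*(1/7294) - 34011/21535) = 1/(34/3647 - 34011/21535) = 1/(-123305927/78538145) = -78538145/123305927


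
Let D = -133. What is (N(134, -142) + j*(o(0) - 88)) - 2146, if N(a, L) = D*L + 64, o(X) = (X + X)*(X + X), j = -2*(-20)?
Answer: 13284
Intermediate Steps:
j = 40
o(X) = 4*X**2 (o(X) = (2*X)*(2*X) = 4*X**2)
N(a, L) = 64 - 133*L (N(a, L) = -133*L + 64 = 64 - 133*L)
(N(134, -142) + j*(o(0) - 88)) - 2146 = ((64 - 133*(-142)) + 40*(4*0**2 - 88)) - 2146 = ((64 + 18886) + 40*(4*0 - 88)) - 2146 = (18950 + 40*(0 - 88)) - 2146 = (18950 + 40*(-88)) - 2146 = (18950 - 3520) - 2146 = 15430 - 2146 = 13284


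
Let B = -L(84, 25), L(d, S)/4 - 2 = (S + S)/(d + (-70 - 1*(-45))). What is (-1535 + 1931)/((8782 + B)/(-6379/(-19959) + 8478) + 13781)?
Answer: 3953627599284/137598565340593 ≈ 0.028733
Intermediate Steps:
L(d, S) = 8 + 8*S/(-25 + d) (L(d, S) = 8 + 4*((S + S)/(d + (-70 - 1*(-45)))) = 8 + 4*((2*S)/(d + (-70 + 45))) = 8 + 4*((2*S)/(d - 25)) = 8 + 4*((2*S)/(-25 + d)) = 8 + 4*(2*S/(-25 + d)) = 8 + 8*S/(-25 + d))
B = -672/59 (B = -8*(-25 + 25 + 84)/(-25 + 84) = -8*84/59 = -1*672/59 = -672/59 ≈ -11.390)
(-1535 + 1931)/((8782 + B)/(-6379/(-19959) + 8478) + 13781) = (-1535 + 1931)/((8782 - 672/59)/(-6379/(-19959) + 8478) + 13781) = 396/(517466/(59*(-6379*(-1/19959) + 8478)) + 13781) = 396/(517466/(59*(6379/19959 + 8478)) + 13781) = 396/(517466/(59*(169218781/19959)) + 13781) = 396/((517466/59)*(19959/169218781) + 13781) = 396/(10328103894/9983908079 + 13781) = 396/(137598565340593/9983908079) = 396*(9983908079/137598565340593) = 3953627599284/137598565340593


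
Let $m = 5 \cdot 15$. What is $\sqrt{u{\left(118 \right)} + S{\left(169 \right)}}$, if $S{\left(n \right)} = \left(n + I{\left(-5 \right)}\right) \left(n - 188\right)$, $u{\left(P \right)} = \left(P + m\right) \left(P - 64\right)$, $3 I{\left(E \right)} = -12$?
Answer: $\sqrt{7287} \approx 85.364$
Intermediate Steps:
$m = 75$
$I{\left(E \right)} = -4$ ($I{\left(E \right)} = \frac{1}{3} \left(-12\right) = -4$)
$u{\left(P \right)} = \left(-64 + P\right) \left(75 + P\right)$ ($u{\left(P \right)} = \left(P + 75\right) \left(P - 64\right) = \left(75 + P\right) \left(-64 + P\right) = \left(-64 + P\right) \left(75 + P\right)$)
$S{\left(n \right)} = \left(-188 + n\right) \left(-4 + n\right)$ ($S{\left(n \right)} = \left(n - 4\right) \left(n - 188\right) = \left(-4 + n\right) \left(-188 + n\right) = \left(-188 + n\right) \left(-4 + n\right)$)
$\sqrt{u{\left(118 \right)} + S{\left(169 \right)}} = \sqrt{\left(-4800 + 118^{2} + 11 \cdot 118\right) + \left(752 + 169^{2} - 32448\right)} = \sqrt{\left(-4800 + 13924 + 1298\right) + \left(752 + 28561 - 32448\right)} = \sqrt{10422 - 3135} = \sqrt{7287}$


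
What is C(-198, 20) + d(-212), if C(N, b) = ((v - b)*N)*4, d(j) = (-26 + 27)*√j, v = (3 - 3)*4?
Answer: 15840 + 2*I*√53 ≈ 15840.0 + 14.56*I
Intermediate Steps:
v = 0 (v = 0*4 = 0)
d(j) = √j (d(j) = 1*√j = √j)
C(N, b) = -4*N*b (C(N, b) = ((0 - b)*N)*4 = ((-b)*N)*4 = -N*b*4 = -4*N*b)
C(-198, 20) + d(-212) = -4*(-198)*20 + √(-212) = 15840 + 2*I*√53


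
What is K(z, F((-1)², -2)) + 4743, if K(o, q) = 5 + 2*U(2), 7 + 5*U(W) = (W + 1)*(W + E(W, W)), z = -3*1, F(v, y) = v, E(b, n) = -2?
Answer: 23726/5 ≈ 4745.2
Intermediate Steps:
z = -3
U(W) = -7/5 + (1 + W)*(-2 + W)/5 (U(W) = -7/5 + ((W + 1)*(W - 2))/5 = -7/5 + ((1 + W)*(-2 + W))/5 = -7/5 + (1 + W)*(-2 + W)/5)
K(o, q) = 11/5 (K(o, q) = 5 + 2*(-9/5 - ⅕*2 + (⅕)*2²) = 5 + 2*(-9/5 - ⅖ + (⅕)*4) = 5 + 2*(-9/5 - ⅖ + ⅘) = 5 + 2*(-7/5) = 5 - 14/5 = 11/5)
K(z, F((-1)², -2)) + 4743 = 11/5 + 4743 = 23726/5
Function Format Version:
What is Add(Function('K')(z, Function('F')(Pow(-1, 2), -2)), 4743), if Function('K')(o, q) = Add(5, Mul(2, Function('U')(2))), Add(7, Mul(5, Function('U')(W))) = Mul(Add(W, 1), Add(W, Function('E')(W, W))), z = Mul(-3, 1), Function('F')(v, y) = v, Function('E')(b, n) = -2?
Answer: Rational(23726, 5) ≈ 4745.2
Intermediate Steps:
z = -3
Function('U')(W) = Add(Rational(-7, 5), Mul(Rational(1, 5), Add(1, W), Add(-2, W))) (Function('U')(W) = Add(Rational(-7, 5), Mul(Rational(1, 5), Mul(Add(W, 1), Add(W, -2)))) = Add(Rational(-7, 5), Mul(Rational(1, 5), Mul(Add(1, W), Add(-2, W)))) = Add(Rational(-7, 5), Mul(Rational(1, 5), Add(1, W), Add(-2, W))))
Function('K')(o, q) = Rational(11, 5) (Function('K')(o, q) = Add(5, Mul(2, Add(Rational(-9, 5), Mul(Rational(-1, 5), 2), Mul(Rational(1, 5), Pow(2, 2))))) = Add(5, Mul(2, Add(Rational(-9, 5), Rational(-2, 5), Mul(Rational(1, 5), 4)))) = Add(5, Mul(2, Add(Rational(-9, 5), Rational(-2, 5), Rational(4, 5)))) = Add(5, Mul(2, Rational(-7, 5))) = Add(5, Rational(-14, 5)) = Rational(11, 5))
Add(Function('K')(z, Function('F')(Pow(-1, 2), -2)), 4743) = Add(Rational(11, 5), 4743) = Rational(23726, 5)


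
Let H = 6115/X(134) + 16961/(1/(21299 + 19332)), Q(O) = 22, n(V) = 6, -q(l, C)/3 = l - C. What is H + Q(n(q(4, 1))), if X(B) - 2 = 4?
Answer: 4134860593/6 ≈ 6.8914e+8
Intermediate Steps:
q(l, C) = -3*l + 3*C (q(l, C) = -3*(l - C) = -3*l + 3*C)
X(B) = 6 (X(B) = 2 + 4 = 6)
H = 4134860461/6 (H = 6115/6 + 16961/(1/(21299 + 19332)) = 6115*(1/6) + 16961/(1/40631) = 6115/6 + 16961/(1/40631) = 6115/6 + 16961*40631 = 6115/6 + 689142391 = 4134860461/6 ≈ 6.8914e+8)
H + Q(n(q(4, 1))) = 4134860461/6 + 22 = 4134860593/6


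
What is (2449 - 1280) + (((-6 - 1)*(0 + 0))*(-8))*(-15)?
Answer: 1169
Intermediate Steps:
(2449 - 1280) + (((-6 - 1)*(0 + 0))*(-8))*(-15) = 1169 + (-7*0*(-8))*(-15) = 1169 + (0*(-8))*(-15) = 1169 + 0*(-15) = 1169 + 0 = 1169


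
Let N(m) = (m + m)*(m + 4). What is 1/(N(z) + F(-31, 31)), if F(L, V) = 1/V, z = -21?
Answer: 31/22135 ≈ 0.0014005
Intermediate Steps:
N(m) = 2*m*(4 + m) (N(m) = (2*m)*(4 + m) = 2*m*(4 + m))
1/(N(z) + F(-31, 31)) = 1/(2*(-21)*(4 - 21) + 1/31) = 1/(2*(-21)*(-17) + 1/31) = 1/(714 + 1/31) = 1/(22135/31) = 31/22135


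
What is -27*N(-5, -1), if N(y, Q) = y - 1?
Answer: 162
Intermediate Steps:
N(y, Q) = -1 + y
-27*N(-5, -1) = -27*(-1 - 5) = -27*(-6) = 162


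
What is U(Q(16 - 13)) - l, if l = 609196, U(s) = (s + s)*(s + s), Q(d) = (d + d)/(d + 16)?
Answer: -219919612/361 ≈ -6.0920e+5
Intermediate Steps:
Q(d) = 2*d/(16 + d) (Q(d) = (2*d)/(16 + d) = 2*d/(16 + d))
U(s) = 4*s² (U(s) = (2*s)*(2*s) = 4*s²)
U(Q(16 - 13)) - l = 4*(2*(16 - 13)/(16 + (16 - 13)))² - 1*609196 = 4*(2*3/(16 + 3))² - 609196 = 4*(2*3/19)² - 609196 = 4*(2*3*(1/19))² - 609196 = 4*(6/19)² - 609196 = 4*(36/361) - 609196 = 144/361 - 609196 = -219919612/361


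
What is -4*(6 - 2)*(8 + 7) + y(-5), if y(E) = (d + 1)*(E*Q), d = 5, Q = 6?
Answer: -420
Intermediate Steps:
y(E) = 36*E (y(E) = (5 + 1)*(E*6) = 6*(6*E) = 36*E)
-4*(6 - 2)*(8 + 7) + y(-5) = -4*(6 - 2)*(8 + 7) + 36*(-5) = -16*15 - 180 = -4*60 - 180 = -240 - 180 = -420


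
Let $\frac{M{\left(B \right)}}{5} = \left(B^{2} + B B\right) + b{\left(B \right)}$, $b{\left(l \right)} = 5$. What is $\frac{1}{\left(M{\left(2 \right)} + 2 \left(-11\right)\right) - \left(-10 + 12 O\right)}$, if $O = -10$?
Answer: $\frac{1}{173} \approx 0.0057803$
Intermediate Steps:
$M{\left(B \right)} = 25 + 10 B^{2}$ ($M{\left(B \right)} = 5 \left(\left(B^{2} + B B\right) + 5\right) = 5 \left(\left(B^{2} + B^{2}\right) + 5\right) = 5 \left(2 B^{2} + 5\right) = 5 \left(5 + 2 B^{2}\right) = 25 + 10 B^{2}$)
$\frac{1}{\left(M{\left(2 \right)} + 2 \left(-11\right)\right) - \left(-10 + 12 O\right)} = \frac{1}{\left(\left(25 + 10 \cdot 2^{2}\right) + 2 \left(-11\right)\right) + \left(10 - -120\right)} = \frac{1}{\left(\left(25 + 10 \cdot 4\right) - 22\right) + \left(10 + 120\right)} = \frac{1}{\left(\left(25 + 40\right) - 22\right) + 130} = \frac{1}{\left(65 - 22\right) + 130} = \frac{1}{43 + 130} = \frac{1}{173}$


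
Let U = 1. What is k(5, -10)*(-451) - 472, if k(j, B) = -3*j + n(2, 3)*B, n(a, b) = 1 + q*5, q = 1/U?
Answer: 33353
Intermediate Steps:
q = 1 (q = 1/1 = 1)
n(a, b) = 6 (n(a, b) = 1 + 1*5 = 1 + 5 = 6)
k(j, B) = -3*j + 6*B
k(5, -10)*(-451) - 472 = (-3*5 + 6*(-10))*(-451) - 472 = (-15 - 60)*(-451) - 472 = -75*(-451) - 472 = 33825 - 472 = 33353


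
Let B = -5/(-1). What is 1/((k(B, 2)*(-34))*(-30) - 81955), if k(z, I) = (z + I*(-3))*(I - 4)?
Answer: -1/79915 ≈ -1.2513e-5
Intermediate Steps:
B = 5 (B = -5*(-1) = 5)
k(z, I) = (-4 + I)*(z - 3*I) (k(z, I) = (z - 3*I)*(-4 + I) = (-4 + I)*(z - 3*I))
1/((k(B, 2)*(-34))*(-30) - 81955) = 1/(((-4*5 - 3*2² + 12*2 + 2*5)*(-34))*(-30) - 81955) = 1/(((-20 - 3*4 + 24 + 10)*(-34))*(-30) - 81955) = 1/(((-20 - 12 + 24 + 10)*(-34))*(-30) - 81955) = 1/((2*(-34))*(-30) - 81955) = 1/(-68*(-30) - 81955) = 1/(2040 - 81955) = 1/(-79915) = -1/79915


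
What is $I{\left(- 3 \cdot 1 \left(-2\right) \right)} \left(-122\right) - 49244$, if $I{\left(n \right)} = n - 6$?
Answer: $-49244$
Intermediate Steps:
$I{\left(n \right)} = -6 + n$ ($I{\left(n \right)} = n - 6 = -6 + n$)
$I{\left(- 3 \cdot 1 \left(-2\right) \right)} \left(-122\right) - 49244 = \left(-6 - 3 \cdot 1 \left(-2\right)\right) \left(-122\right) - 49244 = \left(-6 - -6\right) \left(-122\right) - 49244 = \left(-6 + 6\right) \left(-122\right) - 49244 = 0 \left(-122\right) - 49244 = 0 - 49244 = -49244$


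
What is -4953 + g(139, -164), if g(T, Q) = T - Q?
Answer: -4650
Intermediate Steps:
-4953 + g(139, -164) = -4953 + (139 - 1*(-164)) = -4953 + (139 + 164) = -4953 + 303 = -4650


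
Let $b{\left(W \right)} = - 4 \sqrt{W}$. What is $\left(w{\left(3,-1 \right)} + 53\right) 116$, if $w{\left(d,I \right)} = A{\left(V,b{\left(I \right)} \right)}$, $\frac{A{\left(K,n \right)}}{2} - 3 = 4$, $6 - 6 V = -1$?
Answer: $7772$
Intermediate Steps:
$V = \frac{7}{6}$ ($V = 1 - - \frac{1}{6} = 1 + \frac{1}{6} = \frac{7}{6} \approx 1.1667$)
$A{\left(K,n \right)} = 14$ ($A{\left(K,n \right)} = 6 + 2 \cdot 4 = 6 + 8 = 14$)
$w{\left(d,I \right)} = 14$
$\left(w{\left(3,-1 \right)} + 53\right) 116 = \left(14 + 53\right) 116 = 67 \cdot 116 = 7772$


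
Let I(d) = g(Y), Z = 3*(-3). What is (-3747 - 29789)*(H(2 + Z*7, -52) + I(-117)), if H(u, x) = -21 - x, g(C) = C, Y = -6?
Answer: -838400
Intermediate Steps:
Z = -9
I(d) = -6
(-3747 - 29789)*(H(2 + Z*7, -52) + I(-117)) = (-3747 - 29789)*((-21 - 1*(-52)) - 6) = -33536*((-21 + 52) - 6) = -33536*(31 - 6) = -33536*25 = -838400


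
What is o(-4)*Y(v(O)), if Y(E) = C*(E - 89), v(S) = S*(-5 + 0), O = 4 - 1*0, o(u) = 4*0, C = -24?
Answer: 0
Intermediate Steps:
o(u) = 0
O = 4 (O = 4 + 0 = 4)
v(S) = -5*S (v(S) = S*(-5) = -5*S)
Y(E) = 2136 - 24*E (Y(E) = -24*(E - 89) = -24*(-89 + E) = 2136 - 24*E)
o(-4)*Y(v(O)) = 0*(2136 - (-120)*4) = 0*(2136 - 24*(-20)) = 0*(2136 + 480) = 0*2616 = 0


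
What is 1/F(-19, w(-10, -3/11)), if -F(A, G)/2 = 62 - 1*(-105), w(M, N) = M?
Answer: -1/334 ≈ -0.0029940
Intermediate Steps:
F(A, G) = -334 (F(A, G) = -2*(62 - 1*(-105)) = -2*(62 + 105) = -2*167 = -334)
1/F(-19, w(-10, -3/11)) = 1/(-334) = -1/334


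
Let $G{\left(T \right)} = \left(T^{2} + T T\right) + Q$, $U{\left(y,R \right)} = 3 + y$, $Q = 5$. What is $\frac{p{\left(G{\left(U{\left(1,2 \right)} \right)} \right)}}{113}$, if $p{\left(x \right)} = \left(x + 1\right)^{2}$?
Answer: $\frac{1444}{113} \approx 12.779$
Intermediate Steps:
$G{\left(T \right)} = 5 + 2 T^{2}$ ($G{\left(T \right)} = \left(T^{2} + T T\right) + 5 = \left(T^{2} + T^{2}\right) + 5 = 2 T^{2} + 5 = 5 + 2 T^{2}$)
$p{\left(x \right)} = \left(1 + x\right)^{2}$
$\frac{p{\left(G{\left(U{\left(1,2 \right)} \right)} \right)}}{113} = \frac{\left(1 + \left(5 + 2 \left(3 + 1\right)^{2}\right)\right)^{2}}{113} = \frac{\left(1 + \left(5 + 2 \cdot 4^{2}\right)\right)^{2}}{113} = \frac{\left(1 + \left(5 + 2 \cdot 16\right)\right)^{2}}{113} = \frac{\left(1 + \left(5 + 32\right)\right)^{2}}{113} = \frac{\left(1 + 37\right)^{2}}{113} = \frac{38^{2}}{113} = \frac{1}{113} \cdot 1444 = \frac{1444}{113}$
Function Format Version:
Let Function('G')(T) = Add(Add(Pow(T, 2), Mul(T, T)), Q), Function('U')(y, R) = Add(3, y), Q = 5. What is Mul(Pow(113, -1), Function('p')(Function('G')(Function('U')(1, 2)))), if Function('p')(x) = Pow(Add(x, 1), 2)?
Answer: Rational(1444, 113) ≈ 12.779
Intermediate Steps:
Function('G')(T) = Add(5, Mul(2, Pow(T, 2))) (Function('G')(T) = Add(Add(Pow(T, 2), Mul(T, T)), 5) = Add(Add(Pow(T, 2), Pow(T, 2)), 5) = Add(Mul(2, Pow(T, 2)), 5) = Add(5, Mul(2, Pow(T, 2))))
Function('p')(x) = Pow(Add(1, x), 2)
Mul(Pow(113, -1), Function('p')(Function('G')(Function('U')(1, 2)))) = Mul(Pow(113, -1), Pow(Add(1, Add(5, Mul(2, Pow(Add(3, 1), 2)))), 2)) = Mul(Rational(1, 113), Pow(Add(1, Add(5, Mul(2, Pow(4, 2)))), 2)) = Mul(Rational(1, 113), Pow(Add(1, Add(5, Mul(2, 16))), 2)) = Mul(Rational(1, 113), Pow(Add(1, Add(5, 32)), 2)) = Mul(Rational(1, 113), Pow(Add(1, 37), 2)) = Mul(Rational(1, 113), Pow(38, 2)) = Mul(Rational(1, 113), 1444) = Rational(1444, 113)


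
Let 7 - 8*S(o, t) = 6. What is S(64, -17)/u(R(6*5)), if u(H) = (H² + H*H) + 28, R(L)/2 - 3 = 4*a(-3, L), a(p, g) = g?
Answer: 1/968480 ≈ 1.0325e-6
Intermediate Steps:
S(o, t) = ⅛ (S(o, t) = 7/8 - ⅛*6 = 7/8 - ¾ = ⅛)
R(L) = 6 + 8*L (R(L) = 6 + 2*(4*L) = 6 + 8*L)
u(H) = 28 + 2*H² (u(H) = (H² + H²) + 28 = 2*H² + 28 = 28 + 2*H²)
S(64, -17)/u(R(6*5)) = 1/(8*(28 + 2*(6 + 8*(6*5))²)) = 1/(8*(28 + 2*(6 + 8*30)²)) = 1/(8*(28 + 2*(6 + 240)²)) = 1/(8*(28 + 2*246²)) = 1/(8*(28 + 2*60516)) = 1/(8*(28 + 121032)) = (⅛)/121060 = (⅛)*(1/121060) = 1/968480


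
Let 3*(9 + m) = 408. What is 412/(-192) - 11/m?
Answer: -13609/6096 ≈ -2.2324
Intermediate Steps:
m = 127 (m = -9 + (⅓)*408 = -9 + 136 = 127)
412/(-192) - 11/m = 412/(-192) - 11/127 = 412*(-1/192) - 11/127 = -103/48 - 1*11/127 = -103/48 - 11/127 = -13609/6096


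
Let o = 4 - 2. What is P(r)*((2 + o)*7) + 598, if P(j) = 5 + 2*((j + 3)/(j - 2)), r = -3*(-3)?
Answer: 834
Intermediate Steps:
o = 2
r = 9
P(j) = 5 + 2*(3 + j)/(-2 + j) (P(j) = 5 + 2*((3 + j)/(-2 + j)) = 5 + 2*(3 + j)/(-2 + j))
P(r)*((2 + o)*7) + 598 = ((-4 + 7*9)/(-2 + 9))*((2 + 2)*7) + 598 = ((-4 + 63)/7)*(4*7) + 598 = ((⅐)*59)*28 + 598 = (59/7)*28 + 598 = 236 + 598 = 834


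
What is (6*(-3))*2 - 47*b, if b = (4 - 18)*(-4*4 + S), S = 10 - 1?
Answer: -4642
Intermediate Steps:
S = 9
b = 98 (b = (4 - 18)*(-4*4 + 9) = -14*(-16 + 9) = -14*(-7) = 98)
(6*(-3))*2 - 47*b = (6*(-3))*2 - 47*98 = -18*2 - 4606 = -36 - 4606 = -4642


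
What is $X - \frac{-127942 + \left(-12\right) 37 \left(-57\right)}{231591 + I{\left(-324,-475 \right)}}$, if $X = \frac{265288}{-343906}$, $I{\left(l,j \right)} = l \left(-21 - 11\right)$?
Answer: $- \frac{14446185394}{41605575927} \approx -0.34722$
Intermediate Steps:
$I{\left(l,j \right)} = - 32 l$ ($I{\left(l,j \right)} = l \left(-32\right) = - 32 l$)
$X = - \frac{132644}{171953}$ ($X = 265288 \left(- \frac{1}{343906}\right) = - \frac{132644}{171953} \approx -0.7714$)
$X - \frac{-127942 + \left(-12\right) 37 \left(-57\right)}{231591 + I{\left(-324,-475 \right)}} = - \frac{132644}{171953} - \frac{-127942 + \left(-12\right) 37 \left(-57\right)}{231591 - -10368} = - \frac{132644}{171953} - \frac{-127942 - -25308}{231591 + 10368} = - \frac{132644}{171953} - \frac{-127942 + 25308}{241959} = - \frac{132644}{171953} - \left(-102634\right) \frac{1}{241959} = - \frac{132644}{171953} - - \frac{102634}{241959} = - \frac{132644}{171953} + \frac{102634}{241959} = - \frac{14446185394}{41605575927}$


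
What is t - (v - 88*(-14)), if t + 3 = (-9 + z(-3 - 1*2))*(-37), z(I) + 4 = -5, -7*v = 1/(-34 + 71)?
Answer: -147370/259 ≈ -569.00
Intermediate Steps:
v = -1/259 (v = -1/(7*(-34 + 71)) = -⅐/37 = -⅐*1/37 = -1/259 ≈ -0.0038610)
z(I) = -9 (z(I) = -4 - 5 = -9)
t = 663 (t = -3 + (-9 - 9)*(-37) = -3 - 18*(-37) = -3 + 666 = 663)
t - (v - 88*(-14)) = 663 - (-1/259 - 88*(-14)) = 663 - (-1/259 + 1232) = 663 - 1*319087/259 = 663 - 319087/259 = -147370/259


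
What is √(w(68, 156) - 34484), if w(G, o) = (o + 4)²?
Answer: 2*I*√2221 ≈ 94.255*I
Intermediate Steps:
w(G, o) = (4 + o)²
√(w(68, 156) - 34484) = √((4 + 156)² - 34484) = √(160² - 34484) = √(25600 - 34484) = √(-8884) = 2*I*√2221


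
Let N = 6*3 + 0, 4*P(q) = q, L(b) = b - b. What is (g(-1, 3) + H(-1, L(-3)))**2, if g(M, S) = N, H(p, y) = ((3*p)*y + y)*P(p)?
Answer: 324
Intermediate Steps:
L(b) = 0
P(q) = q/4
H(p, y) = p*(y + 3*p*y)/4 (H(p, y) = ((3*p)*y + y)*(p/4) = (3*p*y + y)*(p/4) = (y + 3*p*y)*(p/4) = p*(y + 3*p*y)/4)
N = 18 (N = 18 + 0 = 18)
g(M, S) = 18
(g(-1, 3) + H(-1, L(-3)))**2 = (18 + (1/4)*(-1)*0*(1 + 3*(-1)))**2 = (18 + (1/4)*(-1)*0*(1 - 3))**2 = (18 + (1/4)*(-1)*0*(-2))**2 = (18 + 0)**2 = 18**2 = 324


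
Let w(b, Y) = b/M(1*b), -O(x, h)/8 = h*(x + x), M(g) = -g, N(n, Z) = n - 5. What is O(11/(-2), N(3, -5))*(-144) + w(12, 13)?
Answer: 25343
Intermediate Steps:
N(n, Z) = -5 + n
O(x, h) = -16*h*x (O(x, h) = -8*h*(x + x) = -8*h*2*x = -16*h*x)
w(b, Y) = -1 (w(b, Y) = b/((-b)) = (-1/b)*b = -1)
O(11/(-2), N(3, -5))*(-144) + w(12, 13) = -16*(-5 + 3)*11/(-2)*(-144) - 1 = -16*(-2)*11*(-½)*(-144) - 1 = -16*(-2)*(-11/2)*(-144) - 1 = -176*(-144) - 1 = 25344 - 1 = 25343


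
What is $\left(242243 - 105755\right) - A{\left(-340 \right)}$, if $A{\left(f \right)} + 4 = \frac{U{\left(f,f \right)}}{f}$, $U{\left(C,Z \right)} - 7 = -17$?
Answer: $\frac{4640727}{34} \approx 1.3649 \cdot 10^{5}$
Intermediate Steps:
$U{\left(C,Z \right)} = -10$ ($U{\left(C,Z \right)} = 7 - 17 = -10$)
$A{\left(f \right)} = -4 - \frac{10}{f}$
$\left(242243 - 105755\right) - A{\left(-340 \right)} = \left(242243 - 105755\right) - \left(-4 - \frac{10}{-340}\right) = \left(242243 - 105755\right) - \left(-4 - - \frac{1}{34}\right) = 136488 - \left(-4 + \frac{1}{34}\right) = 136488 - - \frac{135}{34} = 136488 + \frac{135}{34} = \frac{4640727}{34}$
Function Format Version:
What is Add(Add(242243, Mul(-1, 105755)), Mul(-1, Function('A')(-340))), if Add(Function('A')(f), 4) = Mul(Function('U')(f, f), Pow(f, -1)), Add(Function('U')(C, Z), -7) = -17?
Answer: Rational(4640727, 34) ≈ 1.3649e+5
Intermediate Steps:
Function('U')(C, Z) = -10 (Function('U')(C, Z) = Add(7, -17) = -10)
Function('A')(f) = Add(-4, Mul(-10, Pow(f, -1)))
Add(Add(242243, Mul(-1, 105755)), Mul(-1, Function('A')(-340))) = Add(Add(242243, Mul(-1, 105755)), Mul(-1, Add(-4, Mul(-10, Pow(-340, -1))))) = Add(Add(242243, -105755), Mul(-1, Add(-4, Mul(-10, Rational(-1, 340))))) = Add(136488, Mul(-1, Add(-4, Rational(1, 34)))) = Add(136488, Mul(-1, Rational(-135, 34))) = Add(136488, Rational(135, 34)) = Rational(4640727, 34)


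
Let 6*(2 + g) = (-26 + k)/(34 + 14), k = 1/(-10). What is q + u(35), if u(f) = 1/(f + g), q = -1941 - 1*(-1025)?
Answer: -9646076/10531 ≈ -915.97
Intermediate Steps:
q = -916 (q = -1941 + 1025 = -916)
k = -⅒ ≈ -0.10000
g = -669/320 (g = -2 + ((-26 - ⅒)/(34 + 14))/6 = -2 + (-261/10/48)/6 = -2 + (-261/10*1/48)/6 = -2 + (⅙)*(-87/160) = -2 - 29/320 = -669/320 ≈ -2.0906)
u(f) = 1/(-669/320 + f) (u(f) = 1/(f - 669/320) = 1/(-669/320 + f))
q + u(35) = -916 + 320/(-669 + 320*35) = -916 + 320/(-669 + 11200) = -916 + 320/10531 = -9646076/10531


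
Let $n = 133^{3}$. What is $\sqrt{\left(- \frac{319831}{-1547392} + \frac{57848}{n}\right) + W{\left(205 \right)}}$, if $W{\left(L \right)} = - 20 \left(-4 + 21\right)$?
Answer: $\frac{i \sqrt{1656603290785038178}}{69826064} \approx 18.433 i$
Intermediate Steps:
$n = 2352637$
$W{\left(L \right)} = -340$ ($W{\left(L \right)} = \left(-20\right) 17 = -340$)
$\sqrt{\left(- \frac{319831}{-1547392} + \frac{57848}{n}\right) + W{\left(205 \right)}} = \sqrt{\left(- \frac{319831}{-1547392} + \frac{57848}{2352637}\right) - 340} = \sqrt{\left(\left(-319831\right) \left(- \frac{1}{1547392}\right) + 57848 \cdot \frac{1}{2352637}\right) - 340} = \sqrt{\left(\frac{319831}{1547392} + \frac{8264}{336091}\right) - 340} = \sqrt{\frac{17182852587}{74294932096} - 340} = \sqrt{- \frac{25243094060053}{74294932096}} = \frac{i \sqrt{1656603290785038178}}{69826064}$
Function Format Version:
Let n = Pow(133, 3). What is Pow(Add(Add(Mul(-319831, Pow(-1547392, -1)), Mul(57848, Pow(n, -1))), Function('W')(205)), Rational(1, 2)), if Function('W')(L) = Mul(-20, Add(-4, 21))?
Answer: Mul(Rational(1, 69826064), I, Pow(1656603290785038178, Rational(1, 2))) ≈ Mul(18.433, I)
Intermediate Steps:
n = 2352637
Function('W')(L) = -340 (Function('W')(L) = Mul(-20, 17) = -340)
Pow(Add(Add(Mul(-319831, Pow(-1547392, -1)), Mul(57848, Pow(n, -1))), Function('W')(205)), Rational(1, 2)) = Pow(Add(Add(Mul(-319831, Pow(-1547392, -1)), Mul(57848, Pow(2352637, -1))), -340), Rational(1, 2)) = Pow(Add(Add(Mul(-319831, Rational(-1, 1547392)), Mul(57848, Rational(1, 2352637))), -340), Rational(1, 2)) = Pow(Add(Add(Rational(319831, 1547392), Rational(8264, 336091)), -340), Rational(1, 2)) = Pow(Add(Rational(17182852587, 74294932096), -340), Rational(1, 2)) = Pow(Rational(-25243094060053, 74294932096), Rational(1, 2)) = Mul(Rational(1, 69826064), I, Pow(1656603290785038178, Rational(1, 2)))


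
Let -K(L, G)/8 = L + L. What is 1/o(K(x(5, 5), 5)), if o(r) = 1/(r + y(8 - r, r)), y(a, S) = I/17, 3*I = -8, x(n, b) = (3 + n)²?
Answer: -52232/51 ≈ -1024.2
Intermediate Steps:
I = -8/3 (I = (⅓)*(-8) = -8/3 ≈ -2.6667)
y(a, S) = -8/51 (y(a, S) = -8/3/17 = -8/3*1/17 = -8/51)
K(L, G) = -16*L (K(L, G) = -8*(L + L) = -16*L)
o(r) = 1/(-8/51 + r) (o(r) = 1/(r - 8/51) = 1/(-8/51 + r))
1/o(K(x(5, 5), 5)) = 1/(51/(-8 + 51*(-16*(3 + 5)²))) = 1/(51/(-8 + 51*(-16*8²))) = 1/(51/(-8 + 51*(-16*64))) = 1/(51/(-8 + 51*(-1024))) = 1/(51/(-8 - 52224)) = 1/(51/(-52232)) = 1/(51*(-1/52232)) = 1/(-51/52232) = -52232/51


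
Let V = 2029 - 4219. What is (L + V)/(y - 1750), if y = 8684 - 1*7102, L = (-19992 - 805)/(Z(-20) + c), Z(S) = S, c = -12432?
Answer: 27249083/2091936 ≈ 13.026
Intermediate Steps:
L = 20797/12452 (L = (-19992 - 805)/(-20 - 12432) = -20797/(-12452) = -20797*(-1/12452) = 20797/12452 ≈ 1.6702)
y = 1582 (y = 8684 - 7102 = 1582)
V = -2190
(L + V)/(y - 1750) = (20797/12452 - 2190)/(1582 - 1750) = -27249083/12452/(-168) = -27249083/12452*(-1/168) = 27249083/2091936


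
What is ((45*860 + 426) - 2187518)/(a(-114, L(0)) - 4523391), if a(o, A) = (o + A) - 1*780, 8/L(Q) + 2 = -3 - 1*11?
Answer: 4296784/9048571 ≈ 0.47486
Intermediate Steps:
L(Q) = -½ (L(Q) = 8/(-2 + (-3 - 1*11)) = 8/(-2 + (-3 - 11)) = 8/(-2 - 14) = 8/(-16) = 8*(-1/16) = -½)
a(o, A) = -780 + A + o (a(o, A) = (A + o) - 780 = -780 + A + o)
((45*860 + 426) - 2187518)/(a(-114, L(0)) - 4523391) = ((45*860 + 426) - 2187518)/((-780 - ½ - 114) - 4523391) = ((38700 + 426) - 2187518)/(-1789/2 - 4523391) = (39126 - 2187518)/(-9048571/2) = -2148392*(-2/9048571) = 4296784/9048571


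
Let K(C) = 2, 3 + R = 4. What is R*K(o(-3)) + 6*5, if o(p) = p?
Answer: 32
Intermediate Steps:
R = 1 (R = -3 + 4 = 1)
R*K(o(-3)) + 6*5 = 1*2 + 6*5 = 2 + 30 = 32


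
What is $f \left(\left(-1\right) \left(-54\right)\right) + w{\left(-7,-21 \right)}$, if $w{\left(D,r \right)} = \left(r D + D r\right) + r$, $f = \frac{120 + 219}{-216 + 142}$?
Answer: $\frac{948}{37} \approx 25.622$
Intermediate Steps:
$f = - \frac{339}{74}$ ($f = \frac{339}{-74} = 339 \left(- \frac{1}{74}\right) = - \frac{339}{74} \approx -4.5811$)
$w{\left(D,r \right)} = r + 2 D r$ ($w{\left(D,r \right)} = \left(D r + D r\right) + r = 2 D r + r = r + 2 D r$)
$f \left(\left(-1\right) \left(-54\right)\right) + w{\left(-7,-21 \right)} = - \frac{339 \left(\left(-1\right) \left(-54\right)\right)}{74} - 21 \left(1 + 2 \left(-7\right)\right) = \left(- \frac{339}{74}\right) 54 - 21 \left(1 - 14\right) = - \frac{9153}{37} - -273 = - \frac{9153}{37} + 273 = \frac{948}{37}$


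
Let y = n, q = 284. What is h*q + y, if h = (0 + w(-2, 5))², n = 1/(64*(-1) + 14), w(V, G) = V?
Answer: 56799/50 ≈ 1136.0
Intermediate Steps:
n = -1/50 (n = 1/(-64 + 14) = 1/(-50) = -1/50 ≈ -0.020000)
y = -1/50 ≈ -0.020000
h = 4 (h = (0 - 2)² = (-2)² = 4)
h*q + y = 4*284 - 1/50 = 1136 - 1/50 = 56799/50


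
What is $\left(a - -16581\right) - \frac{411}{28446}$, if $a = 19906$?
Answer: $\frac{345969597}{9482} \approx 36487.0$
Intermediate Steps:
$\left(a - -16581\right) - \frac{411}{28446} = \left(19906 - -16581\right) - \frac{411}{28446} = \left(19906 + 16581\right) - 411 \cdot \frac{1}{28446} = 36487 - \frac{137}{9482} = \frac{345969597}{9482}$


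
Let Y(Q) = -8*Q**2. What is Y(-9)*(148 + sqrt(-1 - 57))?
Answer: -95904 - 648*I*sqrt(58) ≈ -95904.0 - 4935.0*I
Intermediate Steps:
Y(-9)*(148 + sqrt(-1 - 57)) = (-8*(-9)**2)*(148 + sqrt(-1 - 57)) = (-8*81)*(148 + sqrt(-58)) = -648*(148 + I*sqrt(58)) = -95904 - 648*I*sqrt(58)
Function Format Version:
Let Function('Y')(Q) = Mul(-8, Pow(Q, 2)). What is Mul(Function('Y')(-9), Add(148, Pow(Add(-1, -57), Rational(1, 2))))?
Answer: Add(-95904, Mul(-648, I, Pow(58, Rational(1, 2)))) ≈ Add(-95904., Mul(-4935.0, I))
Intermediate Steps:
Mul(Function('Y')(-9), Add(148, Pow(Add(-1, -57), Rational(1, 2)))) = Mul(Mul(-8, Pow(-9, 2)), Add(148, Pow(Add(-1, -57), Rational(1, 2)))) = Mul(Mul(-8, 81), Add(148, Pow(-58, Rational(1, 2)))) = Mul(-648, Add(148, Mul(I, Pow(58, Rational(1, 2))))) = Add(-95904, Mul(-648, I, Pow(58, Rational(1, 2))))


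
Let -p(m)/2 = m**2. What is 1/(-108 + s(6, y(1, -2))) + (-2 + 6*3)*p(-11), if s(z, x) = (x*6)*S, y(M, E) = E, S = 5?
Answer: -650497/168 ≈ -3872.0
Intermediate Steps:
s(z, x) = 30*x (s(z, x) = (x*6)*5 = (6*x)*5 = 30*x)
p(m) = -2*m**2
1/(-108 + s(6, y(1, -2))) + (-2 + 6*3)*p(-11) = 1/(-108 + 30*(-2)) + (-2 + 6*3)*(-2*(-11)**2) = 1/(-108 - 60) + (-2 + 18)*(-2*121) = 1/(-168) + 16*(-242) = -1/168 - 3872 = -650497/168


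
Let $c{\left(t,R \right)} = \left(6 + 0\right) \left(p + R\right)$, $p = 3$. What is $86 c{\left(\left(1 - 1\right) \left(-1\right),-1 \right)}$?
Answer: $1032$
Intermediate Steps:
$c{\left(t,R \right)} = 18 + 6 R$ ($c{\left(t,R \right)} = \left(6 + 0\right) \left(3 + R\right) = 6 \left(3 + R\right) = 18 + 6 R$)
$86 c{\left(\left(1 - 1\right) \left(-1\right),-1 \right)} = 86 \left(18 + 6 \left(-1\right)\right) = 86 \left(18 - 6\right) = 86 \cdot 12 = 1032$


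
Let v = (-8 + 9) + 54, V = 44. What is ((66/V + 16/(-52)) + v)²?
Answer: 2134521/676 ≈ 3157.6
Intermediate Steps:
v = 55 (v = 1 + 54 = 55)
((66/V + 16/(-52)) + v)² = ((66/44 + 16/(-52)) + 55)² = ((66*(1/44) + 16*(-1/52)) + 55)² = ((3/2 - 4/13) + 55)² = (31/26 + 55)² = (1461/26)² = 2134521/676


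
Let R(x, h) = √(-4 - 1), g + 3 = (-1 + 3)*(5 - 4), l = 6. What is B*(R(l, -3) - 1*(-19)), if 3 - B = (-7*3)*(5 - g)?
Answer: 2451 + 129*I*√5 ≈ 2451.0 + 288.45*I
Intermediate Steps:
g = -1 (g = -3 + (-1 + 3)*(5 - 4) = -3 + 2*1 = -3 + 2 = -1)
R(x, h) = I*√5 (R(x, h) = √(-5) = I*√5)
B = 129 (B = 3 - (-7*3)*(5 - 1*(-1)) = 3 - (-21)*(5 + 1) = 3 - (-21)*6 = 3 - 1*(-126) = 3 + 126 = 129)
B*(R(l, -3) - 1*(-19)) = 129*(I*√5 - 1*(-19)) = 129*(I*√5 + 19) = 129*(19 + I*√5) = 2451 + 129*I*√5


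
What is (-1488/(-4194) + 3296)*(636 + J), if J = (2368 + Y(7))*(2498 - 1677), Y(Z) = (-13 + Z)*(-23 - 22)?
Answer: 21424005296/3 ≈ 7.1413e+9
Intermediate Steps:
Y(Z) = 585 - 45*Z (Y(Z) = (-13 + Z)*(-45) = 585 - 45*Z)
J = 2165798 (J = (2368 + (585 - 45*7))*(2498 - 1677) = (2368 + (585 - 315))*821 = (2368 + 270)*821 = 2638*821 = 2165798)
(-1488/(-4194) + 3296)*(636 + J) = (-1488/(-4194) + 3296)*(636 + 2165798) = (-1488*(-1/4194) + 3296)*2166434 = (248/699 + 3296)*2166434 = (2304152/699)*2166434 = 21424005296/3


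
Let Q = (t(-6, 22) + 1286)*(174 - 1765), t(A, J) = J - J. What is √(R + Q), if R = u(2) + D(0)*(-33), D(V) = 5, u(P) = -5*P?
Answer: I*√2046201 ≈ 1430.5*I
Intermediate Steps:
t(A, J) = 0
R = -175 (R = -5*2 + 5*(-33) = -10 - 165 = -175)
Q = -2046026 (Q = (0 + 1286)*(174 - 1765) = 1286*(-1591) = -2046026)
√(R + Q) = √(-175 - 2046026) = √(-2046201) = I*√2046201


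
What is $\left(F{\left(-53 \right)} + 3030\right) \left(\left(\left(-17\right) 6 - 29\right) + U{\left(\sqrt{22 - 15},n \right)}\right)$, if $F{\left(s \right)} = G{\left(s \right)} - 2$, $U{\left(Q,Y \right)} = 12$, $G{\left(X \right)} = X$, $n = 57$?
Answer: $-354025$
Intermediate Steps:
$F{\left(s \right)} = -2 + s$ ($F{\left(s \right)} = s - 2 = -2 + s$)
$\left(F{\left(-53 \right)} + 3030\right) \left(\left(\left(-17\right) 6 - 29\right) + U{\left(\sqrt{22 - 15},n \right)}\right) = \left(\left(-2 - 53\right) + 3030\right) \left(\left(\left(-17\right) 6 - 29\right) + 12\right) = \left(-55 + 3030\right) \left(\left(-102 - 29\right) + 12\right) = 2975 \left(-131 + 12\right) = 2975 \left(-119\right) = -354025$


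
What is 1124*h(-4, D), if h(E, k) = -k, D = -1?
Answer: 1124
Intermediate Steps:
1124*h(-4, D) = 1124*(-1*(-1)) = 1124*1 = 1124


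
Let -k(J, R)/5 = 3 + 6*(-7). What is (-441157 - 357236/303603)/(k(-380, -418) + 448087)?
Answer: -133936945907/136099760046 ≈ -0.98411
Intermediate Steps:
k(J, R) = 195 (k(J, R) = -5*(3 + 6*(-7)) = -5*(3 - 42) = -5*(-39) = 195)
(-441157 - 357236/303603)/(k(-380, -418) + 448087) = (-441157 - 357236/303603)/(195 + 448087) = (-441157 - 357236*1/303603)/448282 = (-441157 - 357236/303603)*(1/448282) = -133936945907/303603*1/448282 = -133936945907/136099760046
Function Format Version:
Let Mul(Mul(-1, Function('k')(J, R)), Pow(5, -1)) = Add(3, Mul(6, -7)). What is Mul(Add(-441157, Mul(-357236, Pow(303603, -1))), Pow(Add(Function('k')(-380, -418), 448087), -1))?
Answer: Rational(-133936945907, 136099760046) ≈ -0.98411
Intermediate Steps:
Function('k')(J, R) = 195 (Function('k')(J, R) = Mul(-5, Add(3, Mul(6, -7))) = Mul(-5, Add(3, -42)) = Mul(-5, -39) = 195)
Mul(Add(-441157, Mul(-357236, Pow(303603, -1))), Pow(Add(Function('k')(-380, -418), 448087), -1)) = Mul(Add(-441157, Mul(-357236, Pow(303603, -1))), Pow(Add(195, 448087), -1)) = Mul(Add(-441157, Mul(-357236, Rational(1, 303603))), Pow(448282, -1)) = Mul(Add(-441157, Rational(-357236, 303603)), Rational(1, 448282)) = Mul(Rational(-133936945907, 303603), Rational(1, 448282)) = Rational(-133936945907, 136099760046)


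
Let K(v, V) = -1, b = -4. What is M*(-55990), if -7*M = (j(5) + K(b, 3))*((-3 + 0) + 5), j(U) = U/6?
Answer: -55990/21 ≈ -2666.2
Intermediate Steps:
j(U) = U/6 (j(U) = U*(⅙) = U/6)
M = 1/21 (M = -((⅙)*5 - 1)*((-3 + 0) + 5)/7 = -(⅚ - 1)*(-3 + 5)/7 = -(-1)*2/42 = -⅐*(-⅓) = 1/21 ≈ 0.047619)
M*(-55990) = (1/21)*(-55990) = -55990/21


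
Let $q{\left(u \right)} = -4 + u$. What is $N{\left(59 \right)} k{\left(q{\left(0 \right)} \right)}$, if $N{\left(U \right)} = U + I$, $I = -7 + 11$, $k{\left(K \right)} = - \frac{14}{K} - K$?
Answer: $\frac{945}{2} \approx 472.5$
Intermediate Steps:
$k{\left(K \right)} = - K - \frac{14}{K}$
$I = 4$
$N{\left(U \right)} = 4 + U$ ($N{\left(U \right)} = U + 4 = 4 + U$)
$N{\left(59 \right)} k{\left(q{\left(0 \right)} \right)} = \left(4 + 59\right) \left(- (-4 + 0) - \frac{14}{-4 + 0}\right) = 63 \left(\left(-1\right) \left(-4\right) - \frac{14}{-4}\right) = 63 \left(4 - - \frac{7}{2}\right) = 63 \left(4 + \frac{7}{2}\right) = 63 \cdot \frac{15}{2} = \frac{945}{2}$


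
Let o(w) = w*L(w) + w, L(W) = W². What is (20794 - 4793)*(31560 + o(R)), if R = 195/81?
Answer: 9944901357490/19683 ≈ 5.0525e+8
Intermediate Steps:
R = 65/27 (R = 195*(1/81) = 65/27 ≈ 2.4074)
o(w) = w + w³ (o(w) = w*w² + w = w³ + w = w + w³)
(20794 - 4793)*(31560 + o(R)) = (20794 - 4793)*(31560 + (65/27 + (65/27)³)) = 16001*(31560 + (65/27 + 274625/19683)) = 16001*(31560 + 322010/19683) = 16001*(621517490/19683) = 9944901357490/19683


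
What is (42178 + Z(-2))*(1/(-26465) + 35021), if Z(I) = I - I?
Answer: 39091867963992/26465 ≈ 1.4771e+9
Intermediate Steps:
Z(I) = 0
(42178 + Z(-2))*(1/(-26465) + 35021) = (42178 + 0)*(1/(-26465) + 35021) = 42178*(-1/26465 + 35021) = 42178*(926830764/26465) = 39091867963992/26465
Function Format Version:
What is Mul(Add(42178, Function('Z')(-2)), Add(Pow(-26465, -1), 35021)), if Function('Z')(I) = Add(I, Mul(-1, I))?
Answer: Rational(39091867963992, 26465) ≈ 1.4771e+9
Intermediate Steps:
Function('Z')(I) = 0
Mul(Add(42178, Function('Z')(-2)), Add(Pow(-26465, -1), 35021)) = Mul(Add(42178, 0), Add(Pow(-26465, -1), 35021)) = Mul(42178, Add(Rational(-1, 26465), 35021)) = Mul(42178, Rational(926830764, 26465)) = Rational(39091867963992, 26465)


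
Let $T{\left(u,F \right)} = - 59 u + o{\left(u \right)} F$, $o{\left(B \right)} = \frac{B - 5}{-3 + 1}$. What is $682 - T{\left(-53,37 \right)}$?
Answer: $-3518$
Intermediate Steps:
$o{\left(B \right)} = \frac{5}{2} - \frac{B}{2}$ ($o{\left(B \right)} = \frac{-5 + B}{-2} = \left(-5 + B\right) \left(- \frac{1}{2}\right) = \frac{5}{2} - \frac{B}{2}$)
$T{\left(u,F \right)} = - 59 u + F \left(\frac{5}{2} - \frac{u}{2}\right)$ ($T{\left(u,F \right)} = - 59 u + \left(\frac{5}{2} - \frac{u}{2}\right) F = - 59 u + F \left(\frac{5}{2} - \frac{u}{2}\right)$)
$682 - T{\left(-53,37 \right)} = 682 - \left(\left(-59\right) \left(-53\right) - \frac{37 \left(-5 - 53\right)}{2}\right) = 682 - \left(3127 - \frac{37}{2} \left(-58\right)\right) = 682 - \left(3127 + 1073\right) = 682 - 4200 = -3518$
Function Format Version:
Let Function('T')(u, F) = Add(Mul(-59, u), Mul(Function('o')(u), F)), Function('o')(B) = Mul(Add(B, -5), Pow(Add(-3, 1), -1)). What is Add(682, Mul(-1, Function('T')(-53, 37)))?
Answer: -3518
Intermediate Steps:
Function('o')(B) = Add(Rational(5, 2), Mul(Rational(-1, 2), B)) (Function('o')(B) = Mul(Add(-5, B), Pow(-2, -1)) = Mul(Add(-5, B), Rational(-1, 2)) = Add(Rational(5, 2), Mul(Rational(-1, 2), B)))
Function('T')(u, F) = Add(Mul(-59, u), Mul(F, Add(Rational(5, 2), Mul(Rational(-1, 2), u)))) (Function('T')(u, F) = Add(Mul(-59, u), Mul(Add(Rational(5, 2), Mul(Rational(-1, 2), u)), F)) = Add(Mul(-59, u), Mul(F, Add(Rational(5, 2), Mul(Rational(-1, 2), u)))))
Add(682, Mul(-1, Function('T')(-53, 37))) = Add(682, Mul(-1, Add(Mul(-59, -53), Mul(Rational(-1, 2), 37, Add(-5, -53))))) = Add(682, Mul(-1, Add(3127, Mul(Rational(-1, 2), 37, -58)))) = Add(682, Mul(-1, Add(3127, 1073))) = Add(682, Mul(-1, 4200)) = Add(682, -4200) = -3518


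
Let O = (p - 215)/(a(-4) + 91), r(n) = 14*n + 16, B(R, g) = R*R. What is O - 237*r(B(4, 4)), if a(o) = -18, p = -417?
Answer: -4152872/73 ≈ -56889.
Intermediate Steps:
B(R, g) = R**2
r(n) = 16 + 14*n
O = -632/73 (O = (-417 - 215)/(-18 + 91) = -632/73 ≈ -8.6575)
O - 237*r(B(4, 4)) = -632/73 - 237*(16 + 14*4**2) = -632/73 - 237*(16 + 14*16) = -632/73 - 237*(16 + 224) = -632/73 - 237*240 = -632/73 - 56880 = -4152872/73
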